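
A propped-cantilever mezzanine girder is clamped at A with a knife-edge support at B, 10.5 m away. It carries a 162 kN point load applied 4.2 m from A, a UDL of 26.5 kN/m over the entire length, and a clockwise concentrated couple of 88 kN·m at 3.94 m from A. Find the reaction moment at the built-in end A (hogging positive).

Take the reaction at B as the redundant and release it; the primary structure is a cantilever fixed at A.
Primary-structure tip deflection at B by superposition:
  point load 162 at a = 4.2: Pa²(3L − a)/(6EI) = 13002/EI
  UDL 26.5: wL⁴/(8EI) = 40264/EI
  clockwise couple 88 at a = 3.94: M₀a(2L − a)/(2EI) = 2958/EI
  δ_0 = 56224/EI
Tip deflection under a unit load at B: L³/(3EI) = 385.9/EI.
The prop prevents deflection at B: R_B = δ_0/δ_{BB} = 56224/385.9 = 145.7 kN.
Moment equilibrium about A: M_A = Σ(load moments about A) − R_B·L = 2229 − 145.7×10.5 = 699.3 kN·m.

M_A = 699.3 kN·m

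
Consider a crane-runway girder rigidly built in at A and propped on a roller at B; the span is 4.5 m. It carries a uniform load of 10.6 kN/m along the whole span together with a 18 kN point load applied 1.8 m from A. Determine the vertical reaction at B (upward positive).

Release the roller at B. Primary structure: cantilever fixed at A.
Free-end deflection of the primary structure under the applied loading (downward +):
  UDL 10.6: wL⁴/(8EI) = 543.3/EI
  point load 18 at a = 1.8: Pa²(3L − a)/(6EI) = 113.7/EI
  δ_0 = 657.1/EI
Flexibility coefficient — unit upward force at B: δ_{BB} = L³/(3EI) = 30.38/EI.
The prop prevents deflection at B: R_B = δ_0/δ_{BB} = 657.1/30.38 = 21.63 kN.

R_B = 21.63 kN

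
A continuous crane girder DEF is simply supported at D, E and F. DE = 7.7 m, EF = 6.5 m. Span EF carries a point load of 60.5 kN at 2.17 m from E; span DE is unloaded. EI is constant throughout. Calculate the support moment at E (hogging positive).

M_E = 33.35 kN·m

Release continuity at E by inserting a hinge; the redundant is the internal moment M_E. The primary structure is two simply-supported spans DE and EF.
Discontinuity in slope at E on the released structure — sum the simple-span end rotations:
  span EF: point load 60.5 at a = 2.17: Pab(L + b)/(6LEI) = 157.9/EI
  relative rotation θ_0 = (0 + 157.9)/EI = 157.9/EI
A unit hogging moment at E produces rotation L₁/(3EI) + L₂/(3EI) = 4.733/EI.
Compatibility: M_E·(L₁+L₂)/(3EI) = θ_0, giving M_E = 33.35 kN·m (hogging).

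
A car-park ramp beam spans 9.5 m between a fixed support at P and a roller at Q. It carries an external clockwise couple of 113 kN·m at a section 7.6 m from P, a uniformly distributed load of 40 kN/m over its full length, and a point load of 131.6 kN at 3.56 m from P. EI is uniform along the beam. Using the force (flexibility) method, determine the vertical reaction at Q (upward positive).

Remove the prop at Q; the released (primary) structure is a cantilever built in at P.
Primary-structure tip deflection at Q by superposition:
  clockwise couple 113 at a = 7.6: M₀a(2L − a)/(2EI) = 4895/EI
  UDL 40: wL⁴/(8EI) = 40725/EI
  point load 131.6 at a = 3.56: Pa²(3L − a)/(6EI) = 6933/EI
  δ_0 = 52553/EI
Flexibility coefficient — unit upward force at Q: δ_{QQ} = L³/(3EI) = 285.8/EI.
The prop prevents deflection at Q: R_Q = δ_0/δ_{QQ} = 52553/285.8 = 183.9 kN.

R_Q = 183.9 kN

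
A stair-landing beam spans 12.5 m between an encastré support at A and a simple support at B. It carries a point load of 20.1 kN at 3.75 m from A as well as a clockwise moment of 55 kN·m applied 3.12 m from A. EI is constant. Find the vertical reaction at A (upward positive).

R_A = 14.77 kN

Remove the prop at B; the released (primary) structure is a cantilever built in at A.
Deflection at B on the released cantilever, summing each load's contribution:
  point load 20.1 at a = 3.75: Pa²(3L − a)/(6EI) = 1590/EI
  clockwise couple 55 at a = 3.12: M₀a(2L − a)/(2EI) = 1877/EI
  δ_0 = 3467/EI
Flexibility coefficient — unit upward force at B: δ_{BB} = L³/(3EI) = 651/EI.
The prop prevents deflection at B: R_B = δ_0/δ_{BB} = 3467/651 = 5.326 kN.
Vertical equilibrium: R_A = ΣP − R_B = 20.1 − 5.326 = 14.77 kN.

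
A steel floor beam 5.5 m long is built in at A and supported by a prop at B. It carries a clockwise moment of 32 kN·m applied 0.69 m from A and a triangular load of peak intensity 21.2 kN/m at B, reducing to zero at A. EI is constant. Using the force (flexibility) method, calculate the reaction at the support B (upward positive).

Choose R_B as the redundant. The primary structure is the cantilever fixed at A.
Primary-structure tip deflection at B by superposition:
  clockwise couple 32 at a = 0.69: M₀a(2L − a)/(2EI) = 113.8/EI
  triangular load, peak 21.2 at the free end: 11w₀L⁴/(120EI) = 1778/EI
  δ_0 = 1892/EI
Tip deflection under a unit load at B: L³/(3EI) = 55.46/EI.
The prop prevents deflection at B: R_B = δ_0/δ_{BB} = 1892/55.46 = 34.12 kN.

R_B = 34.12 kN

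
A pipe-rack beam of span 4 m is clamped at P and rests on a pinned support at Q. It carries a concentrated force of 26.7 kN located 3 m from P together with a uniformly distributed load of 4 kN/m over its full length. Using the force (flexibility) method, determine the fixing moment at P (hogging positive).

M_P = 20.52 kN·m

Choose R_Q as the redundant. The primary structure is the cantilever fixed at P.
Free-end deflection of the primary structure under the applied loading (downward +):
  point load 26.7 at a = 3: Pa²(3L − a)/(6EI) = 360.4/EI
  UDL 4: wL⁴/(8EI) = 128/EI
  δ_0 = 488.4/EI
Flexibility coefficient — unit upward force at Q: δ_{QQ} = L³/(3EI) = 21.33/EI.
Compatibility at Q: δ_0 − R_Q·δ_{QQ} = 0, so R_Q = 488.4/21.33 = 22.9 kN.
Moment equilibrium about P: M_P = Σ(load moments about P) − R_Q·L = 112.1 − 22.9×4 = 20.52 kN·m.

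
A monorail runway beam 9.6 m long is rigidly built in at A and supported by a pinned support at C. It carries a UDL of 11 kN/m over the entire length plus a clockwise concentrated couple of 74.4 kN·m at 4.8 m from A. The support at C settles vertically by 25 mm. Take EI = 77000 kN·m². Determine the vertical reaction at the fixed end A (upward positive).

R_A = 63.81 kN

Take the reaction at C as the redundant and release it; the primary structure is a cantilever fixed at A.
Free-end deflection of the primary structure under the applied loading (downward +):
  UDL 11: wL⁴/(8EI) = 11679/EI
  clockwise couple 74.4 at a = 4.8: M₀a(2L − a)/(2EI) = 2571/EI
  δ_0 = 14250/EI
Tip deflection under a unit load at C: L³/(3EI) = 294.9/EI.
With EI = 77000 kN·m²: δ_0 = 0.18506 m and δ_{CC} = 0.00383 m/kN.
Compatibility — the beam at C must follow the support down by 0.025 m: δ_0 − R_C·δ_{CC} = 0.025, so R_C = (0.18506 − 0.025)/0.00383 = 41.79 kN.
Vertical equilibrium: R_A = ΣP − R_C = 105.6 − 41.79 = 63.81 kN.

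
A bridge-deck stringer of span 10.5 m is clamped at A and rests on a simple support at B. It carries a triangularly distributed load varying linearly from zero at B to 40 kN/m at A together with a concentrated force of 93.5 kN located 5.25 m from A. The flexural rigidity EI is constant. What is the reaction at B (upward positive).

Take the reaction at B as the redundant and release it; the primary structure is a cantilever fixed at A.
Primary-structure tip deflection at B by superposition:
  triangular load, peak 40 at the fixed end: w₀L⁴/(30EI) = 16207/EI
  point load 93.5 at a = 5.25: Pa²(3L − a)/(6EI) = 11275/EI
  δ_0 = 27482/EI
Tip deflection under a unit load at B: L³/(3EI) = 385.9/EI.
Compatibility at B: δ_0 − R_B·δ_{BB} = 0, so R_B = 27482/385.9 = 71.22 kN.

R_B = 71.22 kN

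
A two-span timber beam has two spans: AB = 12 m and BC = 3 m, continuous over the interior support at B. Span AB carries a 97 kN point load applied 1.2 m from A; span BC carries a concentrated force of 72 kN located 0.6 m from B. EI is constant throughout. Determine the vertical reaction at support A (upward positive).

Take M_B as the redundant. Released structure: two simple spans AB and BC with a hinge at B.
Rotations at B on the released spans (each span's end-slope, ×1/EI):
  span AB: point load 97 at a = 1.2: Pab(L + a)/(6LEI) = 230.5/EI
  span BC: point load 72 at a = 0.6: Pab(L + b)/(6LEI) = 31.1/EI
  relative rotation θ_0 = (230.5 + 31.1)/EI = 261.6/EI
A unit hogging moment at B produces rotation L₁/(3EI) + L₂/(3EI) = 5/EI.
Slope continuity at B: θ_0 = M_B·5/EI, so M_B = 261.6/5 = 52.32 kN·m (hogging).
Span AB, ΣM about A with M_B applied at B: R_B^{AB}·12 = 116.4 + 52.32, so R_B^{AB} = 14.06 kN and R_A = 97 − 14.06 = 82.94 kN.

R_A = 82.94 kN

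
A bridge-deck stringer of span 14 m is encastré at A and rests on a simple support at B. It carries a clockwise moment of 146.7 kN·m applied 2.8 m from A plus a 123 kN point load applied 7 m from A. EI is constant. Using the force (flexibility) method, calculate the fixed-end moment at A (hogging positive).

Take the reaction at B as the redundant and release it; the primary structure is a cantilever fixed at A.
Free-end deflection of the primary structure under the applied loading (downward +):
  clockwise couple 146.7 at a = 2.8: M₀a(2L − a)/(2EI) = 5176/EI
  point load 123 at a = 7: Pa²(3L − a)/(6EI) = 35158/EI
  δ_0 = 40333/EI
Flexibility coefficient — unit upward force at B: δ_{BB} = L³/(3EI) = 914.7/EI.
Compatibility at B: δ_0 − R_B·δ_{BB} = 0, so R_B = 40333/914.7 = 44.1 kN.
Moment equilibrium about A: M_A = Σ(load moments about A) − R_B·L = 1008 − 44.1×14 = 390.4 kN·m.

M_A = 390.4 kN·m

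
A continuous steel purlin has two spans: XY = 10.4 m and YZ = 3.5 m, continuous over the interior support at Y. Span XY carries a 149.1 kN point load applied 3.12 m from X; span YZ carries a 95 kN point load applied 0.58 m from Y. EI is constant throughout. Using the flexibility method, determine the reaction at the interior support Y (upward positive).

R_Y = 188.5 kN

Insert a hinge at Y; M_Y is the redundant, and each span becomes simply supported.
End slopes at the hinge Y, treating each span as simply supported:
  span XY: point load 149.1 at a = 3.12: Pab(L + a)/(6LEI) = 733.8/EI
  span YZ: point load 95 at a = 0.58: Pab(L + b)/(6LEI) = 49.19/EI
  relative rotation θ_0 = (733.8 + 49.19)/EI = 782.9/EI
A unit hogging moment at Y produces rotation L₁/(3EI) + L₂/(3EI) = 4.633/EI.
Slope continuity at Y: θ_0 = M_Y·4.633/EI, so M_Y = 782.9/4.633 = 169 kN·m (hogging).
Span XY, ΣM about X with M_Y applied at Y: R_Y^{XY}·10.4 = 465.2 + 169, so R_Y^{XY} = 60.98 kN and R_X = 149.1 − 60.98 = 88.12 kN.
Span YZ, ΣM about Z: R_Y^{YZ}·3.5 = 277.4 + 169, so R_Y^{YZ} = 127.5 kN and R_Z = 95 − 127.5 = -32.54 kN.
R_Y = 60.98 + 127.5 = 188.5 kN.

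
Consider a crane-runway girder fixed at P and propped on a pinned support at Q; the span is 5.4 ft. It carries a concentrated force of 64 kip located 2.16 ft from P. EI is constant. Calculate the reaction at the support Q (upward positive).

Remove the prop at Q; the released (primary) structure is a cantilever built in at P.
Primary-structure tip deflection at Q by superposition:
  point load 64 at a = 2.16: Pa²(3L − a)/(6EI) = 698.7/EI
Flexibility coefficient — unit upward force at Q: δ_{QQ} = L³/(3EI) = 52.49/EI.
The prop prevents deflection at Q: R_Q = δ_0/δ_{QQ} = 698.7/52.49 = 13.31 kip.

R_Q = 13.31 kip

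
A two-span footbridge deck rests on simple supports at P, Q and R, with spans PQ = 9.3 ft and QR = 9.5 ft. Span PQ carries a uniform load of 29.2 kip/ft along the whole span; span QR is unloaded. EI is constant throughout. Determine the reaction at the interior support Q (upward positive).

R_Q = 169 kip

Insert a hinge at Q; M_Q is the redundant, and each span becomes simply supported.
End slopes at the hinge Q, treating each span as simply supported:
  span PQ: UDL 29.2: wL³/(24EI) = 978.6/EI
  relative rotation θ_0 = (978.6 + 0)/EI = 978.6/EI
A unit hogging moment at Q produces rotation L₁/(3EI) + L₂/(3EI) = 6.267/EI.
Slope continuity at Q: θ_0 = M_Q·6.267/EI, so M_Q = 978.6/6.267 = 156.2 kip·ft (hogging).
Span PQ, ΣM about P with M_Q applied at Q: R_Q^{PQ}·9.3 = 1263 + 156.2, so R_Q^{PQ} = 152.6 kip and R_P = 271.6 − 152.6 = 119 kip.
Span QR, ΣM about R: R_Q^{QR}·9.5 = 0 + 156.2, so R_Q^{QR} = 16.44 kip and R_R = 0 − 16.44 = -16.44 kip.
R_Q = 152.6 + 16.44 = 169 kip.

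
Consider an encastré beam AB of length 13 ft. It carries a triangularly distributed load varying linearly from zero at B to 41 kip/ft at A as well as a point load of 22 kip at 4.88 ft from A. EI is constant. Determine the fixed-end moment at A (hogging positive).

M_A = 388.3 kip·ft

Release both end moments; the primary structure is a simply-supported span AB with redundants M_A and M_B.
On the primary (simply-supported) span, the end slopes from the loading are:
  at A: triangular load, peak 41: w₀L³/(45EI) = 2002/EI
  at B: triangular load, peak 41: 7w₀L³/(360EI) = 1751/EI
  at A: point load 22 at a = 4.88: Pab(L + b)/(6LEI) = 236/EI
  at B: point load 22 at a = 4.88: Pab(L + a)/(6LEI) = 199.8/EI
  θ_A0 = 2238/EI,  θ_B0 = 1951/EI
Flexibility coefficients: a unit moment at one end gives L/(3EI) there and L/(6EI) at the far end, so f₁₁ = f₂₂ = 4.333/EI and f₁₂ = f₂₁ = 2.167/EI.
Compatibility — zero rotation at each built-in end:
  4.333 M_A + 2.167 M_B = 2238
  2.167 M_A + 4.333 M_B = 1951
Solving the pair gives M_A = 388.3 kip·ft and M_B = 256.1 kip·ft (hogging).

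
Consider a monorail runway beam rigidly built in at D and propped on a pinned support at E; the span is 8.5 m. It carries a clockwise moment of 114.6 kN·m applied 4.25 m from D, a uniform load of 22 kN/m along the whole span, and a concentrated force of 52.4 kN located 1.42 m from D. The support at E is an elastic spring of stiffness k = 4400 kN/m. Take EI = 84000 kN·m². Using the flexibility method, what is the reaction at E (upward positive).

R_E = 79.91 kN

Take the reaction at E as the redundant and release it; the primary structure is a cantilever fixed at D.
Primary-structure tip deflection at E by superposition:
  clockwise couple 114.6 at a = 4.25: M₀a(2L − a)/(2EI) = 3105/EI
  UDL 22: wL⁴/(8EI) = 14355/EI
  point load 52.4 at a = 1.42: Pa²(3L − a)/(6EI) = 424/EI
  δ_0 = 17884/EI
Tip deflection under a unit load at E: L³/(3EI) = 204.7/EI.
With EI = 84000 kN·m²: δ_0 = 0.21291 m and δ_{EE} = 0.002437 m/kN.
Compatibility — the spring shortens by R_E/k under the reaction it provides: δ_0 − R_E·δ_{EE} = R_E/k. With 1/k = 0.000227 m/kN, R_E = δ_0 / (δ_{EE} + 1/k) = 0.21291 / (0.002437 + 0.000227) = 79.91 kN.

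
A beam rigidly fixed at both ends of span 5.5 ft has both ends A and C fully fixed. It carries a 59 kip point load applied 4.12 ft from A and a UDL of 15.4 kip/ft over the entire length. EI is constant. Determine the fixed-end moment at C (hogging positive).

M_C = 84.51 kip·ft

Release both end moments; the primary structure is a simply-supported span AC with redundants M_A and M_C.
End rotations of the released simple span under the applied load (×1/EI):
  at A: point load 59 at a = 4.12: Pab(L + b)/(6LEI) = 69.94/EI
  at C: point load 59 at a = 4.12: Pab(L + a)/(6LEI) = 97.79/EI
  at A: UDL 15.4: wL³/(24EI) = 106.8/EI
  at C: UDL 15.4: wL³/(24EI) = 106.8/EI
  θ_A0 = 176.7/EI,  θ_C0 = 204.5/EI
Flexibility coefficients: a unit moment at one end gives L/(3EI) there and L/(6EI) at the far end, so f₁₁ = f₂₂ = 1.833/EI and f₁₂ = f₂₁ = 0.9167/EI.
Compatibility — zero rotation at each built-in end:
  1.833 M_A + 0.9167 M_C = 176.7
  0.9167 M_A + 1.833 M_C = 204.5
Solving the pair gives M_A = 54.12 kip·ft and M_C = 84.51 kip·ft (hogging).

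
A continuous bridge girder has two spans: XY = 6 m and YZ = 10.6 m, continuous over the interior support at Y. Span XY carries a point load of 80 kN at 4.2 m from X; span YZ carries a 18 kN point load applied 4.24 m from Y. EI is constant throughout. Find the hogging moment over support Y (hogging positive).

Insert a hinge at Y; M_Y is the redundant, and each span becomes simply supported.
Rotations at Y on the released spans (each span's end-slope, ×1/EI):
  span XY: point load 80 at a = 4.2: Pab(L + a)/(6LEI) = 171.4/EI
  span YZ: point load 18 at a = 4.24: Pab(L + b)/(6LEI) = 129.4/EI
  relative rotation θ_0 = (171.4 + 129.4)/EI = 300.8/EI
A unit hogging moment at Y produces rotation L₁/(3EI) + L₂/(3EI) = 5.533/EI.
Compatibility: M_Y·(L₁+L₂)/(3EI) = θ_0, giving M_Y = 54.36 kN·m (hogging).

M_Y = 54.36 kN·m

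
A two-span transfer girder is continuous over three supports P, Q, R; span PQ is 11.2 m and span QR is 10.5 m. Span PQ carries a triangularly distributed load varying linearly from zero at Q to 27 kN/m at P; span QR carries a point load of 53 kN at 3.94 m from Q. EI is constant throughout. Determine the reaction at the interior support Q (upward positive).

Release continuity at Q by inserting a hinge; the redundant is the internal moment M_Q. The primary structure is two simply-supported spans PQ and QR.
Discontinuity in slope at Q on the released structure — sum the simple-span end rotations:
  span PQ: triangular load, peak 27: 7w₀L³/(360EI) = 737.6/EI
  span QR: point load 53 at a = 3.94: Pab(L + b)/(6LEI) = 370.9/EI
  relative rotation θ_0 = (737.6 + 370.9)/EI = 1109/EI
A unit hogging moment at Q produces rotation L₁/(3EI) + L₂/(3EI) = 7.233/EI.
Slope continuity at Q: θ_0 = M_Q·7.233/EI, so M_Q = 1109/7.233 = 153.3 kN·m (hogging).
Span PQ, ΣM about P with M_Q applied at Q: R_Q^{PQ}·11.2 = 564.5 + 153.3, so R_Q^{PQ} = 64.08 kN and R_P = 151.2 − 64.08 = 87.12 kN.
Span QR, ΣM about R: R_Q^{QR}·10.5 = 347.7 + 153.3, so R_Q^{QR} = 47.71 kN and R_R = 53 − 47.71 = 5.292 kN.
R_Q = 64.08 + 47.71 = 111.8 kN.

R_Q = 111.8 kN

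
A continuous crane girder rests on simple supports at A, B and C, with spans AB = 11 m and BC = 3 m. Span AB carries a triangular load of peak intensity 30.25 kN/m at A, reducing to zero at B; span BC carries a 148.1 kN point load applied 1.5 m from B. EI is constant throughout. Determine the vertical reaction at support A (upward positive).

Take M_B as the redundant. Released structure: two simple spans AB and BC with a hinge at B.
Rotations at B on the released spans (each span's end-slope, ×1/EI):
  span AB: triangular load, peak 30.25: 7w₀L³/(360EI) = 782.9/EI
  span BC: point load 148.1 at a = 1.5: Pab(L + b)/(6LEI) = 83.31/EI
  relative rotation θ_0 = (782.9 + 83.31)/EI = 866.2/EI
A unit hogging moment at B produces rotation L₁/(3EI) + L₂/(3EI) = 4.667/EI.
Slope continuity at B: θ_0 = M_B·4.667/EI, so M_B = 866.2/4.667 = 185.6 kN·m (hogging).
Span AB, ΣM about A with M_B applied at B: R_B^{AB}·11 = 610 + 185.6, so R_B^{AB} = 72.33 kN and R_A = 166.4 − 72.33 = 94.04 kN.

R_A = 94.04 kN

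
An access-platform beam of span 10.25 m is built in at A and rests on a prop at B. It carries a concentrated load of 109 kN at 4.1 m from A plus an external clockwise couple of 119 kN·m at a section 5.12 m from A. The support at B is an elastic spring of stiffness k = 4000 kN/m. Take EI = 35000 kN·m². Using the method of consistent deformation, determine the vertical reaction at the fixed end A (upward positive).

R_A = 74.13 kN

Take the reaction at B as the redundant and release it; the primary structure is a cantilever fixed at A.
Primary-structure tip deflection at B by superposition:
  point load 109 at a = 4.1: Pa²(3L − a)/(6EI) = 8138/EI
  clockwise couple 119 at a = 5.12: M₀a(2L − a)/(2EI) = 4685/EI
  δ_0 = 12824/EI
Tip deflection under a unit load at B: L³/(3EI) = 359/EI.
With EI = 35000 kN·m²: δ_0 = 0.36639 m and δ_{BB} = 0.010256 m/kN.
Compatibility — the spring shortens by R_B/k under the reaction it provides: δ_0 − R_B·δ_{BB} = R_B/k. With 1/k = 0.00025 m/kN, R_B = δ_0 / (δ_{BB} + 1/k) = 0.36639 / (0.010256 + 0.00025) = 34.87 kN.
Vertical equilibrium: R_A = ΣP − R_B = 109 − 34.87 = 74.13 kN.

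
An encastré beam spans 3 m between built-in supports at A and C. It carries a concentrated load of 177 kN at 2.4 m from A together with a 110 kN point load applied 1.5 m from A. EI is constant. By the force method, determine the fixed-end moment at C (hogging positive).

Release both end moments; the primary structure is a simply-supported span AC with redundants M_A and M_C.
Simple-span end rotations at A and C under the given loads:
  at A: point load 177 at a = 2.4: Pab(L + b)/(6LEI) = 50.98/EI
  at C: point load 177 at a = 2.4: Pab(L + a)/(6LEI) = 76.46/EI
  at A: point load 110 at a = 1.5: Pab(L + b)/(6LEI) = 61.88/EI
  at C: point load 110 at a = 1.5: Pab(L + a)/(6LEI) = 61.88/EI
  θ_A0 = 112.9/EI,  θ_C0 = 138.3/EI
Flexibility coefficients: a unit moment at one end gives L/(3EI) there and L/(6EI) at the far end, so f₁₁ = f₂₂ = 1/EI and f₁₂ = f₂₁ = 0.5/EI.
Compatibility — zero rotation at each built-in end:
  1 M_A + 0.5 M_C = 112.9
  0.5 M_A + 1 M_C = 138.3
Solving the pair gives M_A = 58.24 kN·m and M_C = 109.2 kN·m (hogging).

M_C = 109.2 kN·m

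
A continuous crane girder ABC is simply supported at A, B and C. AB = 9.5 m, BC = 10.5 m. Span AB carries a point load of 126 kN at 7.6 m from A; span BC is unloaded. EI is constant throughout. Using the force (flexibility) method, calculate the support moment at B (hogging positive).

Take M_B as the redundant. Released structure: two simple spans AB and BC with a hinge at B.
Rotations at B on the released spans (each span's end-slope, ×1/EI):
  span AB: point load 126 at a = 7.6: Pab(L + a)/(6LEI) = 545.8/EI
  relative rotation θ_0 = (545.8 + 0)/EI = 545.8/EI
A unit hogging moment at B produces rotation L₁/(3EI) + L₂/(3EI) = 6.667/EI.
Compatibility: M_B·(L₁+L₂)/(3EI) = θ_0, giving M_B = 81.87 kN·m (hogging).

M_B = 81.87 kN·m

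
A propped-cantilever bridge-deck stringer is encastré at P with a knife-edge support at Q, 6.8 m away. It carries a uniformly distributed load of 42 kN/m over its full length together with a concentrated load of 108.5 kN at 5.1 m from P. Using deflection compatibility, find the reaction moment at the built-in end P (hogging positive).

M_P = 329.2 kN·m

Release the roller at Q. Primary structure: cantilever fixed at P.
Free-end deflection of the primary structure under the applied loading (downward +):
  UDL 42: wL⁴/(8EI) = 11225/EI
  point load 108.5 at a = 5.1: Pa²(3L − a)/(6EI) = 7196/EI
  δ_0 = 18422/EI
Flexibility coefficient — unit upward force at Q: δ_{QQ} = L³/(3EI) = 104.8/EI.
The prop prevents deflection at Q: R_Q = δ_0/δ_{QQ} = 18422/104.8 = 175.8 kN.
Moment equilibrium about P: M_P = Σ(load moments about P) − R_Q·L = 1524 − 175.8×6.8 = 329.2 kN·m.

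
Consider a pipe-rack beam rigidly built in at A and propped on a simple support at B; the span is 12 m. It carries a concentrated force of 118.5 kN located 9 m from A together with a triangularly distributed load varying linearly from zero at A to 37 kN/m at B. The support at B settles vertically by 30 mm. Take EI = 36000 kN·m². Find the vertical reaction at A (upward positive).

R_A = 145.3 kN

Remove the prop at B; the released (primary) structure is a cantilever built in at A.
Deflection at B on the released cantilever, summing each load's contribution:
  point load 118.5 at a = 9: Pa²(3L − a)/(6EI) = 43193/EI
  triangular load, peak 37 at the free end: 11w₀L⁴/(120EI) = 70330/EI
  δ_0 = 113523/EI
Tip deflection under a unit load at B: L³/(3EI) = 576/EI.
With EI = 36000 kN·m²: δ_0 = 3.1534 m and δ_{BB} = 0.016 m/kN.
Compatibility — the beam at B must follow the support down by 0.03 m: δ_0 − R_B·δ_{BB} = 0.03, so R_B = (3.1534 − 0.03)/0.016 = 195.2 kN.
Vertical equilibrium: R_A = ΣP − R_B = 340.5 − 195.2 = 145.3 kN.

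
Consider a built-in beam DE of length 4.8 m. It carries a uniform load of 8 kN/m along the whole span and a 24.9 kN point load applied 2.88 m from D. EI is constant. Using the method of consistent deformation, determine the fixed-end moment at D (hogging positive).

M_D = 26.83 kN·m

Take the two fixed-end moments M_D, M_E as redundants; the released structure is the simple span DE.
On the primary (simply-supported) span, the end slopes from the loading are:
  at D: UDL 8: wL³/(24EI) = 36.86/EI
  at E: UDL 8: wL³/(24EI) = 36.86/EI
  at D: point load 24.9 at a = 2.88: Pab(L + b)/(6LEI) = 32.13/EI
  at E: point load 24.9 at a = 2.88: Pab(L + a)/(6LEI) = 36.72/EI
  θ_D0 = 68.99/EI,  θ_E0 = 73.58/EI
Flexibility coefficients: a unit moment at one end gives L/(3EI) there and L/(6EI) at the far end, so f₁₁ = f₂₂ = 1.6/EI and f₁₂ = f₂₁ = 0.8/EI.
Compatibility — zero rotation at each built-in end:
  1.6 M_D + 0.8 M_E = 68.99
  0.8 M_D + 1.6 M_E = 73.58
Solving the pair gives M_D = 26.83 kN·m and M_E = 32.57 kN·m (hogging).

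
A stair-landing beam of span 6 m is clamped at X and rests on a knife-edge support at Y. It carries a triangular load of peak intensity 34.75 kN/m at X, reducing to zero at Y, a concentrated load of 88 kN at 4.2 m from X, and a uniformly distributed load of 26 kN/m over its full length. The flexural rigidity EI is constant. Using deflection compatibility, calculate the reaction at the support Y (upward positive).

Remove the prop at Y; the released (primary) structure is a cantilever built in at X.
Downward deflection at the released point Y due to the loads:
  triangular load, peak 34.75 at the fixed end: w₀L⁴/(30EI) = 1501/EI
  point load 88 at a = 4.2: Pa²(3L − a)/(6EI) = 3570/EI
  UDL 26: wL⁴/(8EI) = 4212/EI
  δ_0 = 9284/EI
Tip deflection under a unit load at Y: L³/(3EI) = 72/EI.
Compatibility at Y: δ_0 − R_Y·δ_{YY} = 0, so R_Y = 9284/72 = 128.9 kN.

R_Y = 128.9 kN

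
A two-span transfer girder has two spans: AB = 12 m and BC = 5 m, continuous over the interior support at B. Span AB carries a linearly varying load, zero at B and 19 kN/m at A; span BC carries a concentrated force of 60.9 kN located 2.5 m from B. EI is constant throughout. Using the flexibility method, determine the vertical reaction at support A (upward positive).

R_A = 65.21 kN

Release continuity at B by inserting a hinge; the redundant is the internal moment M_B. The primary structure is two simply-supported spans AB and BC.
Rotations at B on the released spans (each span's end-slope, ×1/EI):
  span AB: triangular load, peak 19: 7w₀L³/(360EI) = 638.4/EI
  span BC: point load 60.9 at a = 2.5: Pab(L + b)/(6LEI) = 95.16/EI
  relative rotation θ_0 = (638.4 + 95.16)/EI = 733.6/EI
A unit hogging moment at B produces rotation L₁/(3EI) + L₂/(3EI) = 5.667/EI.
Slope continuity at B: θ_0 = M_B·5.667/EI, so M_B = 733.6/5.667 = 129.5 kN·m (hogging).
Span AB, ΣM about A with M_B applied at B: R_B^{AB}·12 = 456 + 129.5, so R_B^{AB} = 48.79 kN and R_A = 114 − 48.79 = 65.21 kN.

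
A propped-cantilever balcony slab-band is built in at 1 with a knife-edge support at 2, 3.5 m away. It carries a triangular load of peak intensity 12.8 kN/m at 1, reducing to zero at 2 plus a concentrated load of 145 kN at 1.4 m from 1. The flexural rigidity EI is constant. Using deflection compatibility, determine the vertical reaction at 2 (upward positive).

Choose R_2 as the redundant. The primary structure is the cantilever fixed at 1.
Free-end deflection of the primary structure under the applied loading (downward +):
  triangular load, peak 12.8 at the fixed end: w₀L⁴/(30EI) = 64.03/EI
  point load 145 at a = 1.4: Pa²(3L − a)/(6EI) = 431/EI
  δ_0 = 495.1/EI
Flexibility coefficient — unit upward force at 2: δ_{22} = L³/(3EI) = 14.29/EI.
Compatibility at 2: δ_0 − R_2·δ_{22} = 0, so R_2 = 495.1/14.29 = 34.64 kN.

R_2 = 34.64 kN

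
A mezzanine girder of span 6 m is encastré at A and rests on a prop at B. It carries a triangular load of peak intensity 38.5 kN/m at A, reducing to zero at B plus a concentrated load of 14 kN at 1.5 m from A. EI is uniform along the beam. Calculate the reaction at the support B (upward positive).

Choose R_B as the redundant. The primary structure is the cantilever fixed at A.
Deflection at B on the released cantilever, summing each load's contribution:
  triangular load, peak 38.5 at the fixed end: w₀L⁴/(30EI) = 1663/EI
  point load 14 at a = 1.5: Pa²(3L − a)/(6EI) = 86.62/EI
  δ_0 = 1750/EI
Flexibility coefficient — unit upward force at B: δ_{BB} = L³/(3EI) = 72/EI.
The prop prevents deflection at B: R_B = δ_0/δ_{BB} = 1750/72 = 24.3 kN.

R_B = 24.3 kN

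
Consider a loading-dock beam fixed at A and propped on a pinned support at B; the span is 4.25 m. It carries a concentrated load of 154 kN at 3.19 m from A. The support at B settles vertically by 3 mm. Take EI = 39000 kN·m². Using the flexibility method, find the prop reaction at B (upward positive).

Take the reaction at B as the redundant and release it; the primary structure is a cantilever fixed at A.
Free-end deflection of the primary structure under the applied loading (downward +):
  point load 154 at a = 3.19: Pa²(3L − a)/(6EI) = 2497/EI
Tip deflection under a unit load at B: L³/(3EI) = 25.59/EI.
With EI = 39000 kN·m²: δ_0 = 0.064024 m and δ_{BB} = 0.000656 m/kN.
Compatibility — the beam at B must follow the support down by 0.003 m: δ_0 − R_B·δ_{BB} = 0.003, so R_B = (0.064024 − 0.003)/0.000656 = 93.01 kN.

R_B = 93.01 kN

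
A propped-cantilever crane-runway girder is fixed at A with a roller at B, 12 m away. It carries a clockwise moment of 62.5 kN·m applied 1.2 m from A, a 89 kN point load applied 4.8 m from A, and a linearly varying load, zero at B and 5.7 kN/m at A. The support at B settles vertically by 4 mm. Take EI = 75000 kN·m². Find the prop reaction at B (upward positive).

R_B = 26.32 kN

Remove the prop at B; the released (primary) structure is a cantilever built in at A.
Downward deflection at the released point B due to the loads:
  clockwise couple 62.5 at a = 1.2: M₀a(2L − a)/(2EI) = 855/EI
  point load 89 at a = 4.8: Pa²(3L − a)/(6EI) = 10663/EI
  triangular load, peak 5.7 at the fixed end: w₀L⁴/(30EI) = 3940/EI
  δ_0 = 15458/EI
Flexibility coefficient — unit upward force at B: δ_{BB} = L³/(3EI) = 576/EI.
With EI = 75000 kN·m²: δ_0 = 0.2061 m and δ_{BB} = 0.00768 m/kN.
Compatibility — the beam at B must follow the support down by 0.004 m: δ_0 − R_B·δ_{BB} = 0.004, so R_B = (0.2061 − 0.004)/0.00768 = 26.32 kN.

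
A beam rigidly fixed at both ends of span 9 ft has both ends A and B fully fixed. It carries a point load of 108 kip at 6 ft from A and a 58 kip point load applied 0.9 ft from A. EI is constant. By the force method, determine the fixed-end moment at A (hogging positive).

Take the two fixed-end moments M_A, M_B as redundants; the released structure is the simple span AB.
Simple-span end rotations at A and B under the given loads:
  at A: point load 108 at a = 6: Pab(L + b)/(6LEI) = 432/EI
  at B: point load 108 at a = 6: Pab(L + a)/(6LEI) = 540/EI
  at A: point load 58 at a = 0.9: Pab(L + b)/(6LEI) = 133.9/EI
  at B: point load 58 at a = 0.9: Pab(L + a)/(6LEI) = 77.52/EI
  θ_A0 = 565.9/EI,  θ_B0 = 617.5/EI
Flexibility coefficients: a unit moment at one end gives L/(3EI) there and L/(6EI) at the far end, so f₁₁ = f₂₂ = 3/EI and f₁₂ = f₂₁ = 1.5/EI.
Compatibility — zero rotation at each built-in end:
  3 M_A + 1.5 M_B = 565.9
  1.5 M_A + 3 M_B = 617.5
Solving the pair gives M_A = 114.3 kip·ft and M_B = 148.7 kip·ft (hogging).

M_A = 114.3 kip·ft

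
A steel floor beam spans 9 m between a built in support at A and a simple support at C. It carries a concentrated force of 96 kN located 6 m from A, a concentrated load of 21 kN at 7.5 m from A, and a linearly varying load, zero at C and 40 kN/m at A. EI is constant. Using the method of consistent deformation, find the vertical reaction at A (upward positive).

Choose R_C as the redundant. The primary structure is the cantilever fixed at A.
Primary-structure tip deflection at C by superposition:
  point load 96 at a = 6: Pa²(3L − a)/(6EI) = 12096/EI
  point load 21 at a = 7.5: Pa²(3L − a)/(6EI) = 3839/EI
  triangular load, peak 40 at the fixed end: w₀L⁴/(30EI) = 8748/EI
  δ_0 = 24683/EI
Tip deflection under a unit load at C: L³/(3EI) = 243/EI.
Compatibility at C: δ_0 − R_C·δ_{CC} = 0, so R_C = 24683/243 = 101.6 kN.
Vertical equilibrium: R_A = ΣP − R_C = 297 − 101.6 = 195.4 kN.

R_A = 195.4 kN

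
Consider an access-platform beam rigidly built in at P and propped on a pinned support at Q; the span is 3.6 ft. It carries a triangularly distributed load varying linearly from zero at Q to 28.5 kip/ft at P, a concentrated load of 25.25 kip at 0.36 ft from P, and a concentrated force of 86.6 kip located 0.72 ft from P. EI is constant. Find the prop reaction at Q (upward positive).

Choose R_Q as the redundant. The primary structure is the cantilever fixed at P.
Downward deflection at the released point Q due to the loads:
  triangular load, peak 28.5 at the fixed end: w₀L⁴/(30EI) = 159.6/EI
  point load 25.25 at a = 0.36: Pa²(3L − a)/(6EI) = 5.694/EI
  point load 86.6 at a = 0.72: Pa²(3L − a)/(6EI) = 75.42/EI
  δ_0 = 240.7/EI
Flexibility coefficient — unit upward force at Q: δ_{QQ} = L³/(3EI) = 15.55/EI.
The prop prevents deflection at Q: R_Q = δ_0/δ_{QQ} = 240.7/15.55 = 15.48 kip.

R_Q = 15.48 kip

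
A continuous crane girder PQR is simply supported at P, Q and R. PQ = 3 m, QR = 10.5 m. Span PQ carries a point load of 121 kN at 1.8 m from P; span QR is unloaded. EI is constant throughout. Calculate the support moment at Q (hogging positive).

M_Q = 15.49 kN·m

Take M_Q as the redundant. Released structure: two simple spans PQ and QR with a hinge at Q.
Discontinuity in slope at Q on the released structure — sum the simple-span end rotations:
  span PQ: point load 121 at a = 1.8: Pab(L + a)/(6LEI) = 69.7/EI
  relative rotation θ_0 = (69.7 + 0)/EI = 69.7/EI
A unit hogging moment at Q produces rotation L₁/(3EI) + L₂/(3EI) = 4.5/EI.
Slope continuity at Q: θ_0 = M_Q·4.5/EI, so M_Q = 69.7/4.5 = 15.49 kN·m (hogging).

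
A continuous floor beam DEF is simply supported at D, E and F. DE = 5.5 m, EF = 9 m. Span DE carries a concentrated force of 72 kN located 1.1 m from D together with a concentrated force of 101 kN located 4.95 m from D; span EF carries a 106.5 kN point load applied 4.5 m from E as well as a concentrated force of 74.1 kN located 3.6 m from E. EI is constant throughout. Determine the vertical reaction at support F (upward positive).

Take M_E as the redundant. Released structure: two simple spans DE and EF with a hinge at E.
End slopes at the hinge E, treating each span as simply supported:
  span DE: point load 72 at a = 1.1: Pab(L + a)/(6LEI) = 69.7/EI
  span DE: point load 101 at a = 4.95: Pab(L + a)/(6LEI) = 87.07/EI
  span EF: point load 106.5 at a = 4.5: Pab(L + b)/(6LEI) = 539.2/EI
  span EF: point load 74.1 at a = 3.6: Pab(L + b)/(6LEI) = 384.1/EI
  relative rotation θ_0 = (156.8 + 923.3)/EI = 1080/EI
A unit hogging moment at E produces rotation L₁/(3EI) + L₂/(3EI) = 4.833/EI.
Compatibility: M_E·(L₁+L₂)/(3EI) = θ_0, giving M_E = 223.5 kN·m (hogging).
Span EF, ΣM about F: R_E^{EF}·9 = 879.4 + 223.5, so R_E^{EF} = 122.5 kN and R_F = 180.6 − 122.5 = 58.06 kN.

R_F = 58.06 kN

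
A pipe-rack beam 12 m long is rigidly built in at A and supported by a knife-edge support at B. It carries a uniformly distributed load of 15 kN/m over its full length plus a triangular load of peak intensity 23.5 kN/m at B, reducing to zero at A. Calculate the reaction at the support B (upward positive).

R_B = 145.1 kN

Choose R_B as the redundant. The primary structure is the cantilever fixed at A.
Free-end deflection of the primary structure under the applied loading (downward +):
  UDL 15: wL⁴/(8EI) = 38880/EI
  triangular load, peak 23.5 at the free end: 11w₀L⁴/(120EI) = 44669/EI
  δ_0 = 83549/EI
Flexibility coefficient — unit upward force at B: δ_{BB} = L³/(3EI) = 576/EI.
The prop prevents deflection at B: R_B = δ_0/δ_{BB} = 83549/576 = 145.1 kN.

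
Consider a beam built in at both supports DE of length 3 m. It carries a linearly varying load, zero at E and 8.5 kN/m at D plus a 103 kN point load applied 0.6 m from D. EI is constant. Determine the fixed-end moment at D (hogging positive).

M_D = 43.38 kN·m

Release both end moments; the primary structure is a simply-supported span DE with redundants M_D and M_E.
On the primary (simply-supported) span, the end slopes from the loading are:
  at D: triangular load, peak 8.5: w₀L³/(45EI) = 5.1/EI
  at E: triangular load, peak 8.5: 7w₀L³/(360EI) = 4.463/EI
  at D: point load 103 at a = 0.6: Pab(L + b)/(6LEI) = 44.5/EI
  at E: point load 103 at a = 0.6: Pab(L + a)/(6LEI) = 29.66/EI
  θ_D0 = 49.6/EI,  θ_E0 = 34.13/EI
Flexibility coefficients: a unit moment at one end gives L/(3EI) there and L/(6EI) at the far end, so f₁₁ = f₂₂ = 1/EI and f₁₂ = f₂₁ = 0.5/EI.
Compatibility — zero rotation at each built-in end:
  1 M_D + 0.5 M_E = 49.6
  0.5 M_D + 1 M_E = 34.13
Solving the pair gives M_D = 43.38 kN·m and M_E = 12.44 kN·m (hogging).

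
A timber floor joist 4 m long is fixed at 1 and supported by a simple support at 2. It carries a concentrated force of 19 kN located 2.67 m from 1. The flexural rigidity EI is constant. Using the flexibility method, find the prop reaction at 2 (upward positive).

Remove the prop at 2; the released (primary) structure is a cantilever built in at 1.
Free-end deflection of the primary structure under the applied loading (downward +):
  point load 19 at a = 2.67: Pa²(3L − a)/(6EI) = 210.6/EI
Flexibility coefficient — unit upward force at 2: δ_{22} = L³/(3EI) = 21.33/EI.
Compatibility at 2: δ_0 − R_2·δ_{22} = 0, so R_2 = 210.6/21.33 = 9.873 kN.

R_2 = 9.873 kN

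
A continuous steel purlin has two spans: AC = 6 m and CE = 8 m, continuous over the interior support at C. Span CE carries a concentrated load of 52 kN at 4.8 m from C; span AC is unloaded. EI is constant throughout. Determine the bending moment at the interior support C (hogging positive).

Release continuity at C by inserting a hinge; the redundant is the internal moment M_C. The primary structure is two simply-supported spans AC and CE.
Rotations at C on the released spans (each span's end-slope, ×1/EI):
  span CE: point load 52 at a = 4.8: Pab(L + b)/(6LEI) = 186.4/EI
  relative rotation θ_0 = (0 + 186.4)/EI = 186.4/EI
A unit hogging moment at C produces rotation L₁/(3EI) + L₂/(3EI) = 4.667/EI.
Slope continuity at C: θ_0 = M_C·4.667/EI, so M_C = 186.4/4.667 = 39.94 kN·m (hogging).

M_C = 39.94 kN·m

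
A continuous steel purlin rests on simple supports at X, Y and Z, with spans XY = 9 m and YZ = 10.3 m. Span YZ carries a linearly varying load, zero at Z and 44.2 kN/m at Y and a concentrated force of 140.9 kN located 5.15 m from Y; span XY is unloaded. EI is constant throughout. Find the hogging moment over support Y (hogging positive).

M_Y = 312.1 kN·m

Take M_Y as the redundant. Released structure: two simple spans XY and YZ with a hinge at Y.
Rotations at Y on the released spans (each span's end-slope, ×1/EI):
  span YZ: triangular load, peak 44.2: w₀L³/(45EI) = 1073/EI
  span YZ: point load 140.9 at a = 5.15: Pab(L + b)/(6LEI) = 934.3/EI
  relative rotation θ_0 = (0 + 2008)/EI = 2008/EI
A unit hogging moment at Y produces rotation L₁/(3EI) + L₂/(3EI) = 6.433/EI.
Compatibility: M_Y·(L₁+L₂)/(3EI) = θ_0, giving M_Y = 312.1 kN·m (hogging).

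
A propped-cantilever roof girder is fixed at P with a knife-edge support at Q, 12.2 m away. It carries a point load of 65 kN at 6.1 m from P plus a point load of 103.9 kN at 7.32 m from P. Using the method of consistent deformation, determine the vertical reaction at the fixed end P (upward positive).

Release the roller at Q. Primary structure: cantilever fixed at P.
Free-end deflection of the primary structure under the applied loading (downward +):
  point load 65 at a = 6.1: Pa²(3L − a)/(6EI) = 12295/EI
  point load 103.9 at a = 7.32: Pa²(3L − a)/(6EI) = 27168/EI
  δ_0 = 39463/EI
Tip deflection under a unit load at Q: L³/(3EI) = 605.3/EI.
The prop prevents deflection at Q: R_Q = δ_0/δ_{QQ} = 39463/605.3 = 65.2 kN.
Vertical equilibrium: R_P = ΣP − R_Q = 168.9 − 65.2 = 103.7 kN.

R_P = 103.7 kN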